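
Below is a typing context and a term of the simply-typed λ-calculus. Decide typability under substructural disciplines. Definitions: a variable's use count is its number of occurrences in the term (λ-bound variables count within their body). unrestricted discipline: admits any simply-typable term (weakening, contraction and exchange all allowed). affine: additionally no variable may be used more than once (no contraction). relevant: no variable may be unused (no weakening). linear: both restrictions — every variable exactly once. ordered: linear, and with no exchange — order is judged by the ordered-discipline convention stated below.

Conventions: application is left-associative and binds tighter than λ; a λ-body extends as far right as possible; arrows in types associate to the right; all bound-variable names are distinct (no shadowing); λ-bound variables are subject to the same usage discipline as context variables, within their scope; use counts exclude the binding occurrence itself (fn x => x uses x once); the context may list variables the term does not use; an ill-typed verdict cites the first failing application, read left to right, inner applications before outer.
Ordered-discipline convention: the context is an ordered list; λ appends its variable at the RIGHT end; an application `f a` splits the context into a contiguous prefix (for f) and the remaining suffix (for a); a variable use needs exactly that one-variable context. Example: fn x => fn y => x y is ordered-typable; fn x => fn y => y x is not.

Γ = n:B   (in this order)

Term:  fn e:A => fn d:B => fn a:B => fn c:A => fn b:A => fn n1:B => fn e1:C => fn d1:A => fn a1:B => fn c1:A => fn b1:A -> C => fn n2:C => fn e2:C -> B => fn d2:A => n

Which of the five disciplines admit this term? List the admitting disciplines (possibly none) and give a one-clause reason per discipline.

admitted in: affine, unrestricted
counts: n=1, e [bound]=0, d [bound]=0, a [bound]=0, c [bound]=0, b [bound]=0, n1 [bound]=0, e1 [bound]=0, d1 [bound]=0, a1 [bound]=0, c1 [bound]=0, b1 [bound]=0, n2 [bound]=0, e2 [bound]=0, d2 [bound]=0
order of uses: n
typing: well-typed at A -> B -> B -> A -> A -> B -> C -> A -> B -> A -> (A -> C) -> C -> (C -> B) -> A -> B
ordered ✗ (needs weakening: e, d, a, c, b, n1, e1, d1, a1, c1, b1, n2, e2, d2 unused)
linear ✗ (needs weakening: e, d, a, c, b, n1, e1, d1, a1, c1, b1, n2, e2, d2 unused)
affine ✓ (at most one use each (n, e, d, a, c, b, n1, e1, d1, a1, c1, b1, n2, e2, d2))
relevant ✗ (needs weakening: e, d, a, c, b, n1, e1, d1, a1, c1, b1, n2, e2, d2 unused)
unrestricted ✓ (type-checks (A -> B -> B -> A -> A -> B -> C -> A -> B -> A -> (A -> C) -> C -> (C -> B) -> A -> B) and nothing is barred)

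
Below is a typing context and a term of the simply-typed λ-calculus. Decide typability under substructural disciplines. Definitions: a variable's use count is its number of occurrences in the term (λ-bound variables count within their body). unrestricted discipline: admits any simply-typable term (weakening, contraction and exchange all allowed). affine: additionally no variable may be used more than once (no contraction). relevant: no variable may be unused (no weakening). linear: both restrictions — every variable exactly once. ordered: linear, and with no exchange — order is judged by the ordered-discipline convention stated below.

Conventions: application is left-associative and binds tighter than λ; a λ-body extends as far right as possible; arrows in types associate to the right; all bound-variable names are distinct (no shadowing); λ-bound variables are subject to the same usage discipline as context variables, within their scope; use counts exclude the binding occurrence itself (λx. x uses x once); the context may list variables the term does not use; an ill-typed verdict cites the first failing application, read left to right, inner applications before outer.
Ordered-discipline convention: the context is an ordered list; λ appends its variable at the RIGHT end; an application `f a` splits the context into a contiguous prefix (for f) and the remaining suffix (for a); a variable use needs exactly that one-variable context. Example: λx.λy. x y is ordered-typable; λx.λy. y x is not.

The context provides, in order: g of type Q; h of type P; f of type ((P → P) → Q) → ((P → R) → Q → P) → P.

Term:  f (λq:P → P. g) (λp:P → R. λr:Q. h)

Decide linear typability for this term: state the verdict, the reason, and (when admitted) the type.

no — unused: q, p, r — weakening required
counts: g: 1; h: 1; f: 1; q (bound): 0; p (bound): 0; r (bound): 0
uses in reading order: f, g, h
typing: well-typed at P
across the five disciplines: ordered ✗; linear ✗; affine ✓; relevant ✗; unrestricted ✓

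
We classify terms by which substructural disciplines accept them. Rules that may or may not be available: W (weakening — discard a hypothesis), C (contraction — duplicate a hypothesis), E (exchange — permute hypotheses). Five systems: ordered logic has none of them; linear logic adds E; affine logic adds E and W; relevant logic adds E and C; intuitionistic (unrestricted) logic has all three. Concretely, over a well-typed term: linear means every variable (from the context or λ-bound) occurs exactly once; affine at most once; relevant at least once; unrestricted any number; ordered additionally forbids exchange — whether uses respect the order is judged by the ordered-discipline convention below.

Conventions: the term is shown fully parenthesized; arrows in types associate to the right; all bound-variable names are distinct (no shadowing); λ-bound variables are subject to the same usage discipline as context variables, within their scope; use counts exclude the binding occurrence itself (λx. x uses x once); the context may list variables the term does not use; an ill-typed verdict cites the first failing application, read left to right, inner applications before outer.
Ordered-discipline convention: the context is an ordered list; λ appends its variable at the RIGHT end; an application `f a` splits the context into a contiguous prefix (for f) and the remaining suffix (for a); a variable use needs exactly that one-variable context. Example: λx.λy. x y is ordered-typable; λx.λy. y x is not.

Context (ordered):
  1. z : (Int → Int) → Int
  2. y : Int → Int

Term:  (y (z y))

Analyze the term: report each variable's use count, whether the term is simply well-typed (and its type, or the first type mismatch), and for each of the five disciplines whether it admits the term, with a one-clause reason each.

variable uses: z ×1; y ×2
left-to-right use order: y, z, y
typing: well-typed at Int
ordered ✗ (repeated use of y ×2)
linear ✗ (repeated use of y ×2)
affine ✗ (repeated use of y ×2)
relevant ✓ (at least one use each (z, y))
unrestricted ✓ (simply typable at Int; W, C, E all held)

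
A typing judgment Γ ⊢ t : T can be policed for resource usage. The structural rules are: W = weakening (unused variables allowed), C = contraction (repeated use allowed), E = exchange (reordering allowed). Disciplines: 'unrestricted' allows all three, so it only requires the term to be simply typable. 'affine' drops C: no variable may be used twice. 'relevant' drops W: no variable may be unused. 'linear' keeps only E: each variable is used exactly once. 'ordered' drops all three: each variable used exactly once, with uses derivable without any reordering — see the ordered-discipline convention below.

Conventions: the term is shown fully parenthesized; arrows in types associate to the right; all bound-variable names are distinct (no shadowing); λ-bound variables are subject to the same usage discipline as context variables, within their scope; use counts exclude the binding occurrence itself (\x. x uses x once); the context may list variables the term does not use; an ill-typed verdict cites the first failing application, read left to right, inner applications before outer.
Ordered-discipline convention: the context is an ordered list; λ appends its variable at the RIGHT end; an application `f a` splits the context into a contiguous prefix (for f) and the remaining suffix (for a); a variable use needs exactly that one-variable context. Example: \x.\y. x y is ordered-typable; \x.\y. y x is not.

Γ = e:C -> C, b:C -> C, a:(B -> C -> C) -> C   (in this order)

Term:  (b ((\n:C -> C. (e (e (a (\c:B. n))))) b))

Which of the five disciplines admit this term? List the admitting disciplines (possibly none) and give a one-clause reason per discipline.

admitted by: unrestricted
variable uses: e ×2; b ×2; a ×1; n [bound] ×1; c [bound] ×0
uses in reading order: b, e, e, a, n, b
typing: ✓ — C
ordered ✗ (repeated use of e ×2, b ×2; needs weakening: c unused)
linear ✗ (repeated use of e ×2, b ×2; needs weakening: c unused)
affine ✗ (repeated use of e ×2, b ×2)
relevant ✗ (needs weakening: c unused)
unrestricted ✓ (well-typed at C; no restrictions here)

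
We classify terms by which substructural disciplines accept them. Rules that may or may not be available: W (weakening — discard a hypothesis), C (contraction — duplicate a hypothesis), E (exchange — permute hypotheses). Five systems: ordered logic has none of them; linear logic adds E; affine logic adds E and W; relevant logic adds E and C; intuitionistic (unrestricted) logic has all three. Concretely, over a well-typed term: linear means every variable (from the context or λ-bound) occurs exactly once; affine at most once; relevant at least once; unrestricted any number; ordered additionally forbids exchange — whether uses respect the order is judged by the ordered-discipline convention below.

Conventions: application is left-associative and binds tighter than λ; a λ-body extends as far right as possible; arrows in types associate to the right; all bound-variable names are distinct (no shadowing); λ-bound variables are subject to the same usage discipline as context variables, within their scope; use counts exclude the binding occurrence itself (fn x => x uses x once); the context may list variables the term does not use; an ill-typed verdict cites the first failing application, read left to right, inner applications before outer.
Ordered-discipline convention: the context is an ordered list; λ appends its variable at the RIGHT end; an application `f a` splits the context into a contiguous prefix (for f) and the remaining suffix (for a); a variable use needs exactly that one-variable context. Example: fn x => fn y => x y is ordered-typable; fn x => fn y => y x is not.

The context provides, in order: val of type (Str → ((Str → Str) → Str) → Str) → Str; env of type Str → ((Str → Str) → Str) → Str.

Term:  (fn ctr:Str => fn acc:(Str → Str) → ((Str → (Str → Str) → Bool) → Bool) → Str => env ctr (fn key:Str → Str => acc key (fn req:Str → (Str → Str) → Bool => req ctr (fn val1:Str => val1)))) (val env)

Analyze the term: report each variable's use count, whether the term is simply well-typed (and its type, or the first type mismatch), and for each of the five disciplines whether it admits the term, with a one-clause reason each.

use counts: val=1; env=2; ctr (λ-bound)=2; acc (λ-bound)=1; key (λ-bound)=1; req (λ-bound)=1; val1 (λ-bound)=1
order of uses: env, ctr, acc, key, req, ctr, val1, val, env
typing: the term checks, with type ((Str → Str) → ((Str → (Str → Str) → Bool) → Bool) → Str) → Str
ordered ✗ (needs contraction — env ×2, ctr ×2)
linear ✗ (needs contraction — env ×2, ctr ×2)
affine ✗ (needs contraction — env ×2, ctr ×2)
relevant ✓ (at least one use each (val, env, ctr, acc, key, req, val1))
unrestricted ✓ (simply typable at ((Str → Str) → ((Str → (Str → Str) → Bool) → Bool) → Str) → Str; W, C, E all held)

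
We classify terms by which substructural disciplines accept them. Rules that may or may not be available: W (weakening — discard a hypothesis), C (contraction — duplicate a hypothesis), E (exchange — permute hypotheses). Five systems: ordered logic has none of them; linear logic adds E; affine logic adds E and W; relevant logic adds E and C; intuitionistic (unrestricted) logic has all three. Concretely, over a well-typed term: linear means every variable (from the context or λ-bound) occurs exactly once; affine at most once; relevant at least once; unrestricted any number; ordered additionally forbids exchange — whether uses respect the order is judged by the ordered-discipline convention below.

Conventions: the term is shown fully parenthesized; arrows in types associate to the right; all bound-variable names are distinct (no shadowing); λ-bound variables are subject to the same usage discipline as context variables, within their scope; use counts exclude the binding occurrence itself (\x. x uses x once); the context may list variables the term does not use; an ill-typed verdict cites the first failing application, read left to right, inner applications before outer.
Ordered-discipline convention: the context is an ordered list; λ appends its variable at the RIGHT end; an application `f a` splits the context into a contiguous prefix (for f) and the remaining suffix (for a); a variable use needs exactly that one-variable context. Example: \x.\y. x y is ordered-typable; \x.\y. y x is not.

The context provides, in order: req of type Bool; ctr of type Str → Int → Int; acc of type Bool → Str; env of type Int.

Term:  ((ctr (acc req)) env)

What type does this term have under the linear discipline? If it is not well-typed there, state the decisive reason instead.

term : Int
use counts: req ×1, ctr ×1, acc ×1, env ×1
use order (left to right): ctr, acc, req, env
typing: ✓ — Int
summary: ordered ✗ | linear ✓ | affine ✓ | relevant ✓ | unrestricted ✓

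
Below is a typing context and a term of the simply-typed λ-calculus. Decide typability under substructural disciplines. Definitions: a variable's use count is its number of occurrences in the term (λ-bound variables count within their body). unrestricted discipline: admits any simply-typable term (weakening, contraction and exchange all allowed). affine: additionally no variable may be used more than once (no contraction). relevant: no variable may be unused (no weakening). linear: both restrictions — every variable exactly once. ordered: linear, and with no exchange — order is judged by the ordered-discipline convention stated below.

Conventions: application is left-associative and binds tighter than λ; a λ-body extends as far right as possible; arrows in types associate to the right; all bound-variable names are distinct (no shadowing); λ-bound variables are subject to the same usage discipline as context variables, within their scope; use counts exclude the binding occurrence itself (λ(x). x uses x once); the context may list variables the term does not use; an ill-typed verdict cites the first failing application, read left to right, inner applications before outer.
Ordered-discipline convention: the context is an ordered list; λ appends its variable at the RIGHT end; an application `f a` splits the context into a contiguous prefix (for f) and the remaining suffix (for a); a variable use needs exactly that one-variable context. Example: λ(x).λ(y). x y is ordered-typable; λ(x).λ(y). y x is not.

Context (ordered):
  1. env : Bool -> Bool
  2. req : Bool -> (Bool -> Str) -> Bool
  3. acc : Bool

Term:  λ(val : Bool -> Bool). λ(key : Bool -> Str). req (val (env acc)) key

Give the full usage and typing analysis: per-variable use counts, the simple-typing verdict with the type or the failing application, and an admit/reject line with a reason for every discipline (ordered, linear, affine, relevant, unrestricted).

variable uses: env=1, req=1, acc=1, val (λ-bound)=1, key (λ-bound)=1
order of uses: req, val, env, acc, key
typing: well-typed at (Bool -> Bool) -> (Bool -> Str) -> Bool
ordered ✗ (no ordered split (uses run req, val, env, acc, key))
linear ✓ (exactly-once usage across env, req, acc, val, key)
affine ✓ (at most one use each (env, req, acc, val, key))
relevant ✓ (every one of env, req, acc, val, key appears)
unrestricted ✓ (type-checks ((Bool -> Bool) -> (Bool -> Str) -> Bool) and nothing is barred)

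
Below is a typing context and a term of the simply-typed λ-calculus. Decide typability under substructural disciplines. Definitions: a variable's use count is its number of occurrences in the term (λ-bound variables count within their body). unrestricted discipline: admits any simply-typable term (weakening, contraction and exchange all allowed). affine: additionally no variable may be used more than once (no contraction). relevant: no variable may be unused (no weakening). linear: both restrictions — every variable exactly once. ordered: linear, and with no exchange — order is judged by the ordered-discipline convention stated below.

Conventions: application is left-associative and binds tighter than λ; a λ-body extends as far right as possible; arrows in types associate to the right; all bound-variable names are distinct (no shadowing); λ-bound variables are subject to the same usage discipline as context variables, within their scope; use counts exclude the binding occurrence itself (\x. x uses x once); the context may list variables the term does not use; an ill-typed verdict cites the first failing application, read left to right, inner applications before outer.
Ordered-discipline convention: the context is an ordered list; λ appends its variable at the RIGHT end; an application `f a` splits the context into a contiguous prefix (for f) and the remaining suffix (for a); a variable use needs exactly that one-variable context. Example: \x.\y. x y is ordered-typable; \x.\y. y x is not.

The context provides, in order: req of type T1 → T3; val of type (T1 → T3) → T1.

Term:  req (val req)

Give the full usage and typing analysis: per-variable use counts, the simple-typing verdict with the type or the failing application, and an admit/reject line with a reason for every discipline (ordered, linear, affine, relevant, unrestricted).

counts: req: 2×; val: 1×
left-to-right use order: req, val, req
typing: ✓ — T3
ordered: ✗, repeated use of req ×2
linear: ✗, repeated use of req ×2
affine: ✗, repeated use of req ×2
relevant: ✓, req, val: all used, weakening unneeded
unrestricted: ✓, typability at T3 is all that's needed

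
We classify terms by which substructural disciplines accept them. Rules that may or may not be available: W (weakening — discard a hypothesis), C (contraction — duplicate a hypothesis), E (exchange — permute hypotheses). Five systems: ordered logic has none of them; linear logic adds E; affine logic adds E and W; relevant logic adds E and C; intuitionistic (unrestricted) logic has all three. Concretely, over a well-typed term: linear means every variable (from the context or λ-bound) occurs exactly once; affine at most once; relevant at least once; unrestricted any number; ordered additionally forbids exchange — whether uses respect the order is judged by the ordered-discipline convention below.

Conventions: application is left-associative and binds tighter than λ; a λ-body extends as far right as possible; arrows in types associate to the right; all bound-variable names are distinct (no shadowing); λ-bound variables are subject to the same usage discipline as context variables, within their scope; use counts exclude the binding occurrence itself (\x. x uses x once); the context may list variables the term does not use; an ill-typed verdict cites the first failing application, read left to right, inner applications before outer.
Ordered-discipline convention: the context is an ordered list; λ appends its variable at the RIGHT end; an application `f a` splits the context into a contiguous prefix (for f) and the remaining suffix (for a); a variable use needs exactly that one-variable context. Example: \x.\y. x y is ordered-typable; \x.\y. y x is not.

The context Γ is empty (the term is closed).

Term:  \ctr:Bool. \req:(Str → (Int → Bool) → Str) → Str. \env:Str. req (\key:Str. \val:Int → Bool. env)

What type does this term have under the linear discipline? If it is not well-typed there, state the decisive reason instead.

not well-typed under linear — ctr, key, val never used (weakening)
variable uses: ctr (bound): 0; req (bound): 1; env (bound): 1; key (bound): 0; val (bound): 0
order of uses: req, env
typing: the term checks, with type Bool → ((Str → (Int → Bool) → Str) → Str) → Str → Str
per-discipline verdicts: ordered ✗, linear ✗, affine ✓, relevant ✗, unrestricted ✓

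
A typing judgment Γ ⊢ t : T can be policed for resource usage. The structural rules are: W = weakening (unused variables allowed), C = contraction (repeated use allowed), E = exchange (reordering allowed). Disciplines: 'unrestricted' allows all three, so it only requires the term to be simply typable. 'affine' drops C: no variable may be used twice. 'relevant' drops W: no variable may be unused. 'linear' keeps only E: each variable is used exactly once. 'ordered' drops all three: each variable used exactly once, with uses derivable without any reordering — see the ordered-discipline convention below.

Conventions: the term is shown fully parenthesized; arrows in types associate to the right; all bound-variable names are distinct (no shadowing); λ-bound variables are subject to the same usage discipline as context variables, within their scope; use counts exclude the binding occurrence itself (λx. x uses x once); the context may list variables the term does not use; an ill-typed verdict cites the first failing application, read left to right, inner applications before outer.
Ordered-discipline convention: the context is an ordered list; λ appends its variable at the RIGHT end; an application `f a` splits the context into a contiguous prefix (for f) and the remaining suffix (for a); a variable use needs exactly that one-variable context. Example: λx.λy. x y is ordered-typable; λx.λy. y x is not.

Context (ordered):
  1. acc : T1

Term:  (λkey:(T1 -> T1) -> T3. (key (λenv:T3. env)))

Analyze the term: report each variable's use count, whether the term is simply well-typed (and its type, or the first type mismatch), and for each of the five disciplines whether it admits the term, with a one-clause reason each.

counts: acc: 0×; key (bound): 1×; env (bound): 1×
use order (left to right): key, env
typing: ill-typed: an application expects T1 -> T1 but receives T3 -> T3
ordered: ✗, the type mismatch rejects it
linear: ✗, not simply typable
affine: ✗, fails simple typing
relevant: ✗, a type mismatch blocks all five
unrestricted: ✗, the type mismatch rejects it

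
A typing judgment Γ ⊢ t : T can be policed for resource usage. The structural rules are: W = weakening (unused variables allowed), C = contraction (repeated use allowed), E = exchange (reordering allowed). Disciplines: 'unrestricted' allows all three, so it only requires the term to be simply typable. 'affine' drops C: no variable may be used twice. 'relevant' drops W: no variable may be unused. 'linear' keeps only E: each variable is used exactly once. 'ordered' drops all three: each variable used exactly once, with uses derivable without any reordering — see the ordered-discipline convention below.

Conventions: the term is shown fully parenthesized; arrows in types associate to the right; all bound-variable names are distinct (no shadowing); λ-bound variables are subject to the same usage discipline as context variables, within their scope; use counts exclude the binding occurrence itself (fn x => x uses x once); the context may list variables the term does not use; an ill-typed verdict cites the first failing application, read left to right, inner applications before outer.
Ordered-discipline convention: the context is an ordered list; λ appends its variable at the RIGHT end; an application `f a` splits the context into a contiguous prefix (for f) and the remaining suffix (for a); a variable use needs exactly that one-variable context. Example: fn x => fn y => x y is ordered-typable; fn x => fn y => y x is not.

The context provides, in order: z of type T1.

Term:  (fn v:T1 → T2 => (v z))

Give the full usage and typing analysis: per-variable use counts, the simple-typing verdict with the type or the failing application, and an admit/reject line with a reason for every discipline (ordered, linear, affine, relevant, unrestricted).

usage: z=1; v (λ-bound)=1
uses in reading order: v, z
typing: well-typed — term : (T1 → T2) → T2
ordered: ✗, needs exchange: uses follow v, z
linear: ✓, single use per variable (z, v)
affine: ✓, at most one use each (z, v)
relevant: ✓, every one of z, v appears
unrestricted: ✓, well-typed at (T1 → T2) → T2; no restrictions here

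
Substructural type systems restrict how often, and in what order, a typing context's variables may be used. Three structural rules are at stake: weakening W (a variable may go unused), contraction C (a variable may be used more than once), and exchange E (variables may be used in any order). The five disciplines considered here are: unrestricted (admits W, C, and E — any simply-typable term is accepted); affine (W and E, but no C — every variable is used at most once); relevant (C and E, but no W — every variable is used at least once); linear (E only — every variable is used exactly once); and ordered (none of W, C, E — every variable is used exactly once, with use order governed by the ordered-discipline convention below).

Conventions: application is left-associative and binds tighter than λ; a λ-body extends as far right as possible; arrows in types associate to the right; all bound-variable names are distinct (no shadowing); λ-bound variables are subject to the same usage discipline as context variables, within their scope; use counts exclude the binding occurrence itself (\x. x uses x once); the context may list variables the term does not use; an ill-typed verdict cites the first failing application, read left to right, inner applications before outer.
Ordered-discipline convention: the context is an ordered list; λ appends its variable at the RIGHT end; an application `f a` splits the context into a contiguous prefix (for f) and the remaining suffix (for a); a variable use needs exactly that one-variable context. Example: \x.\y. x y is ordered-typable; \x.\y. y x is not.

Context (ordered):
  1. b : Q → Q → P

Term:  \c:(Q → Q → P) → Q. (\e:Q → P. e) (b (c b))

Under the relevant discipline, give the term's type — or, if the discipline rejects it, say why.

term : ((Q → Q → P) → Q) → Q → P
counts: b: 2×, c (bound): 1×, e (bound): 1×
use order (left to right): e, b, c, b
typing: well-typed at ((Q → Q → P) → Q) → Q → P
summary: ordered ✗; linear ✗; affine ✗; relevant ✓; unrestricted ✓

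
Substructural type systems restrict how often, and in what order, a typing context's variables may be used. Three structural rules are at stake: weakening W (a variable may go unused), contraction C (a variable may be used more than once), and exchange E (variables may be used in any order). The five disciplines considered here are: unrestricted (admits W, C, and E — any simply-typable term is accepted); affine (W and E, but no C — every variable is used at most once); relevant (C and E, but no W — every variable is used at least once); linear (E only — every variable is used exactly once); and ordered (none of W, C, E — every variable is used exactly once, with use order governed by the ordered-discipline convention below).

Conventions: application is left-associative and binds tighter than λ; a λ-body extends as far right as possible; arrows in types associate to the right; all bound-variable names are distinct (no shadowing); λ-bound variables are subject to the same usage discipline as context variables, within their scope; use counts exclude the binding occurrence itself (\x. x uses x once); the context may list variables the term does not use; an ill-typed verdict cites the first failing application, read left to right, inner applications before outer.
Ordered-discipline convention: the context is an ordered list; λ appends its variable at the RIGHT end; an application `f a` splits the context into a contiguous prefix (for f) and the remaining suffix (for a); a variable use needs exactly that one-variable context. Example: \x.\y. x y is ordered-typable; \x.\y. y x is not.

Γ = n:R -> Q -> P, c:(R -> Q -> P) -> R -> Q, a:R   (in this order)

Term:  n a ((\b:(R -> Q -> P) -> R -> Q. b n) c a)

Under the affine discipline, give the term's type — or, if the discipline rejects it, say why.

not well-typed under affine — uses contraction: n ×2, a ×2
variable uses: n: 2, c: 1, a: 2, b [bound]: 1
order of uses: n, a, b, n, c, a
typing: well-typed — term : P
across the five disciplines: ordered ✗; linear ✗; affine ✗; relevant ✓; unrestricted ✓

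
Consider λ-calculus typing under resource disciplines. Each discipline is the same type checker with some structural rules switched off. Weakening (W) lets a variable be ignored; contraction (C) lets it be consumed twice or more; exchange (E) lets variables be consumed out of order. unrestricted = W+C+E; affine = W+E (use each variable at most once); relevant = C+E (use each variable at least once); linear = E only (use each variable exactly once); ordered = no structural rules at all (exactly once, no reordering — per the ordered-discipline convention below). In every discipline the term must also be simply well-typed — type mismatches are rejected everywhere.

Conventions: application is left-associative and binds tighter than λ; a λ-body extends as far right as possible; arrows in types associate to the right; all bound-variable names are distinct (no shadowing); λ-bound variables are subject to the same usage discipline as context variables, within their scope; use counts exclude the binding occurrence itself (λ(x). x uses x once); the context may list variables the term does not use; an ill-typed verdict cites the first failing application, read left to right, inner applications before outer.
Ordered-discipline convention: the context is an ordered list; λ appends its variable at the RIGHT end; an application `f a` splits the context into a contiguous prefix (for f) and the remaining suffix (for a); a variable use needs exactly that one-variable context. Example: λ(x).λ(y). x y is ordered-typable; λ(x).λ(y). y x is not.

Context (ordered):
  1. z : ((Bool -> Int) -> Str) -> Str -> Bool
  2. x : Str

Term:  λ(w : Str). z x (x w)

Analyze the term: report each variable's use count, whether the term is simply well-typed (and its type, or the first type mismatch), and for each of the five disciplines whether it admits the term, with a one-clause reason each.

use counts: z ×1, x ×2, w (bound) ×1
left-to-right use order: z, x, x, w
typing: ill-typed: an argument Str mismatches the expected (Bool -> Int) -> Str
ordered ✗ (the type mismatch rejects it)
linear ✗ (not simply typable)
affine ✗ (fails simple typing)
relevant ✗ (a type mismatch blocks all five)
unrestricted ✗ (the type mismatch rejects it)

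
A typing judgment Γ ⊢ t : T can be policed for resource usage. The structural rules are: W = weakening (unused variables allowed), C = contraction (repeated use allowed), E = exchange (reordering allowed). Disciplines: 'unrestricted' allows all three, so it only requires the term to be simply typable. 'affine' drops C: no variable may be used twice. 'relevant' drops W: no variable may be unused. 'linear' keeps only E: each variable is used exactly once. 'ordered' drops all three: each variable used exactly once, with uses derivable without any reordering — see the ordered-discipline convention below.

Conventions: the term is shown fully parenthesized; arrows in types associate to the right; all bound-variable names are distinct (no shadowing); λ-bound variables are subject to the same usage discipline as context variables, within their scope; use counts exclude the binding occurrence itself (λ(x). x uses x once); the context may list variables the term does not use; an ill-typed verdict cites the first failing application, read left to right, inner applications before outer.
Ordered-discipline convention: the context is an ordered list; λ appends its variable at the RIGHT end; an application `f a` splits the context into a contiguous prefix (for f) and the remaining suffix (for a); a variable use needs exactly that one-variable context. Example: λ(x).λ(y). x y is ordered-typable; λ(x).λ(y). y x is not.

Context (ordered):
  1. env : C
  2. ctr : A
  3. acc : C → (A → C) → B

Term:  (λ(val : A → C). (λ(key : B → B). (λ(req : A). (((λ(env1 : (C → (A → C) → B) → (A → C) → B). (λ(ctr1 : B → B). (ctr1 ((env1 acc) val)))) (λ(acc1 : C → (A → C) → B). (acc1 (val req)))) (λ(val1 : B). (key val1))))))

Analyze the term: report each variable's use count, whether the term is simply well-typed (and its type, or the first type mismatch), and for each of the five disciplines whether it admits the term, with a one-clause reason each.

usage: env: 0×; ctr: 0×; acc: 1×; val (bound): 2×; key (bound): 1×; req (bound): 1×; env1 (bound): 1×; ctr1 (bound): 1×; acc1 (bound): 1×; val1 (bound): 1×
order of uses: ctr1, env1, acc, val, acc1, val, req, key, val1
typing: the term checks, with type (A → C) → (B → B) → A → B
ordered: ✗, needs contraction — val ×2; needs weakening: env, ctr unused
linear: ✗, needs contraction — val ×2; needs weakening: env, ctr unused
affine: ✗, needs contraction — val ×2
relevant: ✗, needs weakening: env, ctr unused
unrestricted: ✓, typability at (A → C) → (B → B) → A → B is all that's needed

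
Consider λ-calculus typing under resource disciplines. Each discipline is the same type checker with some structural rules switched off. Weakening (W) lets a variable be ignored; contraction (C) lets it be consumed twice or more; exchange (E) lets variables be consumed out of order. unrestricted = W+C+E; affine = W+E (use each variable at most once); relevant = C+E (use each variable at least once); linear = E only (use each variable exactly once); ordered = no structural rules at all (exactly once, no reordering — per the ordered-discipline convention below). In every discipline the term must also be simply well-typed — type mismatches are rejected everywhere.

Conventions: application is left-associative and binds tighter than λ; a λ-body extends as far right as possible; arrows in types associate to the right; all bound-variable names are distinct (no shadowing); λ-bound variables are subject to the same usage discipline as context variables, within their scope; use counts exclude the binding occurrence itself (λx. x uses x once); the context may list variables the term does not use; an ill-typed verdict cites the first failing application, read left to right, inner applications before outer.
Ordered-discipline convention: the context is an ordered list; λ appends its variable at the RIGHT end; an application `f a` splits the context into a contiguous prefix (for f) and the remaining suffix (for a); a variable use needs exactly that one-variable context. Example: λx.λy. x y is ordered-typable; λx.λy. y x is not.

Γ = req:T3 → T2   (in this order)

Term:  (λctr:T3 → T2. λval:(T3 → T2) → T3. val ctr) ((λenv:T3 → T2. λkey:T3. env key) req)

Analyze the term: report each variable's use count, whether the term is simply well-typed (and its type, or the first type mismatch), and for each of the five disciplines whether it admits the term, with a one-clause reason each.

usage: req: 1; ctr [bound]: 1; val [bound]: 1; env [bound]: 1; key [bound]: 1
left-to-right use order: val, ctr, env, key, req
typing: well-typed — term : ((T3 → T2) → T3) → T3
ordered ✗ (use order val, ctr, env, key, req needs exchange)
linear ✓ (exactly-once usage across req, ctr, val, env, key)
affine ✓ (none of req, ctr, val, env, key used more than once)
relevant ✓ (at least one use each (req, ctr, val, env, key))
unrestricted ✓ (type-checks (((T3 → T2) → T3) → T3) and nothing is barred)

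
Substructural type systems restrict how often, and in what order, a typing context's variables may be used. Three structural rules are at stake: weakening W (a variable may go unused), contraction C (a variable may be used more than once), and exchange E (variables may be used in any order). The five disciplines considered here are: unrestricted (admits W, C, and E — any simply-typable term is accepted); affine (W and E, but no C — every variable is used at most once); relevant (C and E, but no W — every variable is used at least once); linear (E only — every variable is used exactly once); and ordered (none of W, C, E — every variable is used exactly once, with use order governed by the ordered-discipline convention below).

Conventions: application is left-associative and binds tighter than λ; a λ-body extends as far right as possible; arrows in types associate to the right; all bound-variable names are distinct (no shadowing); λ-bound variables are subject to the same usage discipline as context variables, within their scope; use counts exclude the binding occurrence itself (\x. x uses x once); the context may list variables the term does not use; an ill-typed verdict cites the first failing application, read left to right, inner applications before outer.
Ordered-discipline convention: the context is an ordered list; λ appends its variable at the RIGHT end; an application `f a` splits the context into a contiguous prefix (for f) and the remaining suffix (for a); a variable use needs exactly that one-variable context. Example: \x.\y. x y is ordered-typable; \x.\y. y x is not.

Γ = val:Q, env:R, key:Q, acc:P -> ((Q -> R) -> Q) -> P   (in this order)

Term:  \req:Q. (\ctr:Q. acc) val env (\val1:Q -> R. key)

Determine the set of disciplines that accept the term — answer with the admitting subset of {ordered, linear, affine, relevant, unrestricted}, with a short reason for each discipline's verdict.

admitted in: none
use counts: val=1; env=1; key=1; acc=1; req (bound)=0; ctr (bound)=0; val1 (bound)=0
use order (left to right): acc, val, env, key
typing: ill-typed: an application expects P but receives R
ordered: ✗ — the type mismatch rejects it
linear: ✗ — not simply typable
affine: ✗ — fails simple typing
relevant: ✗ — a type mismatch blocks all five
unrestricted: ✗ — the type mismatch rejects it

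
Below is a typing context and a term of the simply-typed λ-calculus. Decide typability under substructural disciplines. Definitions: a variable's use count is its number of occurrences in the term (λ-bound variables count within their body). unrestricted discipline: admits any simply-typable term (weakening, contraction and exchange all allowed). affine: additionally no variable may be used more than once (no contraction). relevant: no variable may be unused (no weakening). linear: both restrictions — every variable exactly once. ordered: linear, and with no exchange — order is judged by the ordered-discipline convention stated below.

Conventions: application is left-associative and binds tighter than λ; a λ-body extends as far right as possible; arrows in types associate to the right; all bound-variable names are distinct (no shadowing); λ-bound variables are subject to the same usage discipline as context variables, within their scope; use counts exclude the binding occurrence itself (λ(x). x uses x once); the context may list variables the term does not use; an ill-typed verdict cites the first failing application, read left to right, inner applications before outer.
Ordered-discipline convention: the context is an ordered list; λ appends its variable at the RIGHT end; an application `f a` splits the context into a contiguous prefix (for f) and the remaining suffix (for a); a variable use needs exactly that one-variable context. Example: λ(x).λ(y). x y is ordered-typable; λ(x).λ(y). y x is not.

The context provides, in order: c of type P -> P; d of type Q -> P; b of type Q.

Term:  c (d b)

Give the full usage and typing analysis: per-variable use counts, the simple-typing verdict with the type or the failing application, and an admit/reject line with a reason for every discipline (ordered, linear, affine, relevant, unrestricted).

variable uses: c: 1, d: 1, b: 1
use order (left to right): c, d, b
typing: ✓ — P
ordered: ✓, one use each (c, d, b); ordered split holds
linear: ✓, c, d, b: one use apiece
affine: ✓, no duplicate uses among c, d, b
relevant: ✓, at least one use each (c, d, b)
unrestricted: ✓, well-typed at P; no restrictions here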